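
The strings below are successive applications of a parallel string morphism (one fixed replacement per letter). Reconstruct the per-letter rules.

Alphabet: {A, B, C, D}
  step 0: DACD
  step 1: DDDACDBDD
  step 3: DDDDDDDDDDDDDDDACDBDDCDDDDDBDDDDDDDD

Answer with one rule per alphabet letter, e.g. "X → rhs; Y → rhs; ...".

A->DAC, B->C, C->DB, D->DD

  step 0 ⇒ step 1: DACD ⇒ DD·DAC·DB·DD
    A ↦ DAC
    C ↦ DB
    D ↦ DD
    B ↦ C  (constrained at step 1)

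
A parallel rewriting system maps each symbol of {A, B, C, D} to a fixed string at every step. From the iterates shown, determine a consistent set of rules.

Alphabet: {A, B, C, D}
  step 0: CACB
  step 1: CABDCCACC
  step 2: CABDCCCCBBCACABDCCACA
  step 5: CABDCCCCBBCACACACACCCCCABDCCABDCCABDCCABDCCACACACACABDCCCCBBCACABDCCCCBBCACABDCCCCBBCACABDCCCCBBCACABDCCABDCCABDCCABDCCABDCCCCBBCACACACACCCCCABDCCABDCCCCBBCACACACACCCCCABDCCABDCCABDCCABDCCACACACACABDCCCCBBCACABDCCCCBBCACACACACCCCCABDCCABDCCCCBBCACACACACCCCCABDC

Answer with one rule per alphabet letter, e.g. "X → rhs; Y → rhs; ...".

  step 1 ⇒ step 2: CABDCCACC ⇒ CA·BDC·CC·CBB·CA·CA·BDC·CA·CA
    A ↦ BDC
    B ↦ CC
    C ↦ CA
    D ↦ CBB

A->BDC, B->CC, C->CA, D->CBB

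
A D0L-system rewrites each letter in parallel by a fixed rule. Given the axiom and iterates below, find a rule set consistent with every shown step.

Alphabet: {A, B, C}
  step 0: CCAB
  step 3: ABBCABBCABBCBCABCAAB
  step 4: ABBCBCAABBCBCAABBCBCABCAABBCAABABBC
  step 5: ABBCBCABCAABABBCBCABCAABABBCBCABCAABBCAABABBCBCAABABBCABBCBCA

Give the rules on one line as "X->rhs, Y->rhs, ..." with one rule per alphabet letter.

A->AB, B->BC, C->A

  step 4 ⇒ step 5: ABBCBCAABBCBCAABBCBCABCAABBCAABABBC ⇒ AB·BC·BC·A·BC·A·AB·AB·BC·BC·A·BC·A·AB·AB·BC·BC·A·BC·A·AB·BC·A·AB·AB·BC·BC·A·AB·AB·BC·AB·BC·BC·A
    A ↦ AB
    B ↦ BC
    C ↦ A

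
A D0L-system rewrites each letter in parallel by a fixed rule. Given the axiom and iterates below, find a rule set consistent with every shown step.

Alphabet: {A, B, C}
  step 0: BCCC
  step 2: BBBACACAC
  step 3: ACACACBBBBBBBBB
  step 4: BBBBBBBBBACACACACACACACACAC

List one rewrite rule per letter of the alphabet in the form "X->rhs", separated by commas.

  step 3 ⇒ step 4: ACACACBBBBBBBBB ⇒ BB·B·BB·B·BB·B·AC·AC·AC·AC·AC·AC·AC·AC·AC
    A ↦ BB
    B ↦ AC
    C ↦ B

A->BB, B->AC, C->B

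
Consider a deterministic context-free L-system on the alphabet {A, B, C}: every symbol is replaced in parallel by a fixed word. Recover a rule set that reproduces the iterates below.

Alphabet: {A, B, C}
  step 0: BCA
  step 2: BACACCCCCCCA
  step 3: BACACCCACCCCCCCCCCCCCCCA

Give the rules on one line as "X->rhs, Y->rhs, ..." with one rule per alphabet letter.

A->CA, B->BA, C->CC

  step 2 ⇒ step 3: BACACCCCCCCA ⇒ BA·CA·CC·CA·CC·CC·CC·CC·CC·CC·CC·CA
    A ↦ CA
    B ↦ BA
    C ↦ CC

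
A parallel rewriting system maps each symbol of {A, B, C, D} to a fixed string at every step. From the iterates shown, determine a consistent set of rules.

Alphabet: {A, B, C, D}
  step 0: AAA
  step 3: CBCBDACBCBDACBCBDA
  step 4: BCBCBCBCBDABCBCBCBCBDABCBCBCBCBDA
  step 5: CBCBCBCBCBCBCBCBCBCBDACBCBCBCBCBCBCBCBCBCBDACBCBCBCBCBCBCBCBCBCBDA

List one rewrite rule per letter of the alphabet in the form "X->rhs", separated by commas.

  step 4 ⇒ step 5: BCBCBCBCBDABCBCBCBCBDABCBCBCBCBDA ⇒ CBC·B·CBC·B·CBC·B·CBC·B·CBC·B·DA·CBC·B·CBC·B·CBC·B·CBC·B·CBC·B·DA·CBC·B·CBC·B·CBC·B·CBC·B·CBC·B·DA
    A ↦ DA
    B ↦ CBC
    C ↦ B
    D ↦ B

A->DA, B->CBC, C->B, D->B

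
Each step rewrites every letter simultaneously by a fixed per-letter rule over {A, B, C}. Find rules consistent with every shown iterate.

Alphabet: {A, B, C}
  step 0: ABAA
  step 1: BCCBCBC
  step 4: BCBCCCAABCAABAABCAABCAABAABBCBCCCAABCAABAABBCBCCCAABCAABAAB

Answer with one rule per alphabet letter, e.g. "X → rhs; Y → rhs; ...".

  step 0 ⇒ step 1: ABAA ⇒ BC·C·BC·BC
    A ↦ BC
    B ↦ C
    C ↦ AAB  (constrained at step 1)

A->BC, B->C, C->AAB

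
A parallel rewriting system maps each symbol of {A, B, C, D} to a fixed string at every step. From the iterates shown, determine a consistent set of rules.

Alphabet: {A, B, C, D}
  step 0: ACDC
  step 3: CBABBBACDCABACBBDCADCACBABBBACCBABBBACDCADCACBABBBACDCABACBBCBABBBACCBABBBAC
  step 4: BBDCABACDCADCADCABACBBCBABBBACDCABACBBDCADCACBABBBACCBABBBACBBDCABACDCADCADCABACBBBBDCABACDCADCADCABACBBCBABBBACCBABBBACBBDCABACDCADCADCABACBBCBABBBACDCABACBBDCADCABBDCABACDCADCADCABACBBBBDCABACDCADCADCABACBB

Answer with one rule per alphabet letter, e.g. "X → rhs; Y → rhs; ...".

  step 3 ⇒ step 4: CBABBBACDCABACBBDCADCACBABBBACCBABBBACDCADCACBABBBACDCABACBBCBABBBACCBABBBAC ⇒ BB·DCA·BAC·DCA·DCA·DCA·BAC·BB·CBA·BB·BAC·DCA·BAC·BB·DCA·DCA·CBA·BB·BAC·CBA·BB·BAC·BB·DCA·BAC·DCA·DCA·DCA·BAC·BB·BB·DCA·BAC·DCA·DCA·DCA·BAC·BB·CBA·BB·BAC·CBA·BB·BAC·BB·DCA·BAC·DCA·DCA·DCA·BAC·BB·CBA·BB·BAC·DCA·BAC·BB·DCA·DCA·BB·DCA·BAC·DCA·DCA·DCA·BAC·BB·BB·DCA·BAC·DCA·DCA·DCA·BAC·BB
    A ↦ BAC
    B ↦ DCA
    C ↦ BB
    D ↦ CBA

A->BAC, B->DCA, C->BB, D->CBA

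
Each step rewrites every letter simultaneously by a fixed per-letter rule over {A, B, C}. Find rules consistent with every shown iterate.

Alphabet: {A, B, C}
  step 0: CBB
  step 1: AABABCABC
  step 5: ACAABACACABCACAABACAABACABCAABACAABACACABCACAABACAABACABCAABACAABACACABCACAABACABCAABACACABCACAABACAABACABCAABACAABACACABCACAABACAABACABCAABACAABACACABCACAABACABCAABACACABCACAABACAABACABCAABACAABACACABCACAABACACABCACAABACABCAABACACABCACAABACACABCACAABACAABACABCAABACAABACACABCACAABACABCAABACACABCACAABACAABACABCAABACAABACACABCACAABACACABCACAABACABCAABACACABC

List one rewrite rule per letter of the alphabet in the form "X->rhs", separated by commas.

A->AC, B->ABC, C->AAB

  step 0 ⇒ step 1: CBB ⇒ AAB·ABC·ABC
    B ↦ ABC
    C ↦ AAB
    A ↦ AC  (constrained at step 1)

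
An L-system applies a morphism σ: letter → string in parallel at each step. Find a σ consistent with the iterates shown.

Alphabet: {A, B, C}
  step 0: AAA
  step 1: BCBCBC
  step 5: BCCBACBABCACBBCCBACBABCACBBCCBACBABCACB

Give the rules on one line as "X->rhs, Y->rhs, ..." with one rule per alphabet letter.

A->BC, B->A, C->CB

  step 0 ⇒ step 1: AAA ⇒ BC·BC·BC
    A ↦ BC
    B ↦ A  (constrained at step 1)
    C ↦ CB  (constrained at step 1)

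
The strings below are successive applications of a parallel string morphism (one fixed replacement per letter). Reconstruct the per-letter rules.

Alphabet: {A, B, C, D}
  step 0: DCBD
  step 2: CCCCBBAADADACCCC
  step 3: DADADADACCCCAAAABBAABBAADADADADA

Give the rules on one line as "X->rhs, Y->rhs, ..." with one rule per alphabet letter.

  step 2 ⇒ step 3: CCCCBBAADADACCCC ⇒ DA·DA·DA·DA·CC·CC·AA·AA·BB·AA·BB·AA·DA·DA·DA·DA
    A ↦ AA
    B ↦ CC
    C ↦ DA
    D ↦ BB

A->AA, B->CC, C->DA, D->BB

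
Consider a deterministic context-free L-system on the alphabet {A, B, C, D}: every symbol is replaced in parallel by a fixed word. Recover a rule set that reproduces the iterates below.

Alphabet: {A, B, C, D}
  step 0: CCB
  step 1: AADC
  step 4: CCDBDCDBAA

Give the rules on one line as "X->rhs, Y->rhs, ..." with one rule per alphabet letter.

  step 0 ⇒ step 1: CCB ⇒ A·A·DC
    B ↦ DC
    C ↦ A
    A ↦ C  (constrained at step 1)
    D ↦ DB  (constrained at step 1)

A->C, B->DC, C->A, D->DB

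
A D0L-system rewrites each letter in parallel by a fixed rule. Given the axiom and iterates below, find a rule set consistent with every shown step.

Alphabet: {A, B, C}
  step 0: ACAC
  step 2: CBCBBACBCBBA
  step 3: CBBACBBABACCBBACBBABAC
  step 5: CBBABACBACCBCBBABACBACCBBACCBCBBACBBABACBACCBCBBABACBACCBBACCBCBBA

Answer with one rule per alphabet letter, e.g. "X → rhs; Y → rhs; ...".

A->C, B->BA, C->CB

  step 2 ⇒ step 3: CBCBBACBCBBA ⇒ CB·BA·CB·BA·BA·C·CB·BA·CB·BA·BA·C
    A ↦ C
    B ↦ BA
    C ↦ CB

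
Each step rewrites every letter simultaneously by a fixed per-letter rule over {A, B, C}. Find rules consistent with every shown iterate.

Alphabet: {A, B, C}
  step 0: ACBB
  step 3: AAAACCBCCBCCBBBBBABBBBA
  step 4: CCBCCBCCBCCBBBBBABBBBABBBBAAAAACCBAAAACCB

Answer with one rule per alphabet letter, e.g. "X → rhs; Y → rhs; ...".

  step 3 ⇒ step 4: AAAACCBCCBCCBBBBBABBBBA ⇒ CCB·CCB·CCB·CCB·BB·BB·A·BB·BB·A·BB·BB·A·A·A·A·A·CCB·A·A·A·A·CCB
    A ↦ CCB
    B ↦ A
    C ↦ BB

A->CCB, B->A, C->BB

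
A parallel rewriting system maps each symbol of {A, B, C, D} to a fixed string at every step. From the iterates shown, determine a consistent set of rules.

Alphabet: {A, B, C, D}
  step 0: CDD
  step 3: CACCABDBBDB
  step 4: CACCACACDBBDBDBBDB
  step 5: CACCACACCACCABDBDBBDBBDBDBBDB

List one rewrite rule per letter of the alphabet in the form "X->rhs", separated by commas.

  step 4 ⇒ step 5: CACCACACDBBDBDBBDB ⇒ CA·C·CA·CA·C·CA·C·CA·B·DB·DB·B·DB·B·DB·DB·B·DB
    A ↦ C
    B ↦ DB
    C ↦ CA
    D ↦ B

A->C, B->DB, C->CA, D->B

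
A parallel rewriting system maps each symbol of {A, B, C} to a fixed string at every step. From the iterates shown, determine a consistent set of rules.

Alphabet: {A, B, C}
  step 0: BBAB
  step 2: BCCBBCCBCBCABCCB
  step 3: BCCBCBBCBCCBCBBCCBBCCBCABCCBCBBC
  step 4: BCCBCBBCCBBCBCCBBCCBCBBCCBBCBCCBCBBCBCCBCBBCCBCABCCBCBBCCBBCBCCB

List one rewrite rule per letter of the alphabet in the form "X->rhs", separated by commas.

  step 3 ⇒ step 4: BCCBCBBCBCCBCBBCCBBCCBCABCCBCBBC ⇒ BC·CB·CB·BC·CB·BC·BC·CB·BC·CB·CB·BC·CB·BC·BC·CB·CB·BC·BC·CB·CB·BC·CB·CA·BC·CB·CB·BC·CB·BC·BC·CB
    A ↦ CA
    B ↦ BC
    C ↦ CB

A->CA, B->BC, C->CB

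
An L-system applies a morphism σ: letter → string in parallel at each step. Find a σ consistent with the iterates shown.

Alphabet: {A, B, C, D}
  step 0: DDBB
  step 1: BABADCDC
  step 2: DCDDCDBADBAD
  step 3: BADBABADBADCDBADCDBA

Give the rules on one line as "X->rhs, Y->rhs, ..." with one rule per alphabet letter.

A->D, B->DC, C->D, D->BA

  step 2 ⇒ step 3: DCDDCDBADBAD ⇒ BA·D·BA·BA·D·BA·DC·D·BA·DC·D·BA
    A ↦ D
    B ↦ DC
    C ↦ D
    D ↦ BA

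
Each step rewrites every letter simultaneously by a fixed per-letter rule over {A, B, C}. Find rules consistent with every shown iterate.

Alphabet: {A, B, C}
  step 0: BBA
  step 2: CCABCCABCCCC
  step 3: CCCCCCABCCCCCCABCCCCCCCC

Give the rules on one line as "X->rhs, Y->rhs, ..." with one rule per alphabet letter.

A->CC, B->AB, C->CC

  step 2 ⇒ step 3: CCABCCABCCCC ⇒ CC·CC·CC·AB·CC·CC·CC·AB·CC·CC·CC·CC
    A ↦ CC
    B ↦ AB
    C ↦ CC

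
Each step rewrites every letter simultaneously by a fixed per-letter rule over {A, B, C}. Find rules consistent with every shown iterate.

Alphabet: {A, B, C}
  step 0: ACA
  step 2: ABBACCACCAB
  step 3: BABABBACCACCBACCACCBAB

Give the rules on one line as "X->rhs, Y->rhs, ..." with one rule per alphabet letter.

A->B, B->AB, C->ACC

  step 2 ⇒ step 3: ABBACCACCAB ⇒ B·AB·AB·B·ACC·ACC·B·ACC·ACC·B·AB
    A ↦ B
    B ↦ AB
    C ↦ ACC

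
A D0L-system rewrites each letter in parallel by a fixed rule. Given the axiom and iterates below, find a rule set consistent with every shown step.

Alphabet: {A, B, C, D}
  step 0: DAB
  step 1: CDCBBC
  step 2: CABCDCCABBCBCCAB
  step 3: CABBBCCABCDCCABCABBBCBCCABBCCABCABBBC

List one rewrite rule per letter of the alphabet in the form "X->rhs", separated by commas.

A->B, B->BC, C->CAB, D->CDC

  step 2 ⇒ step 3: CABCDCCABBCBCCAB ⇒ CAB·B·BC·CAB·CDC·CAB·CAB·B·BC·BC·CAB·BC·CAB·CAB·B·BC
    A ↦ B
    B ↦ BC
    C ↦ CAB
    D ↦ CDC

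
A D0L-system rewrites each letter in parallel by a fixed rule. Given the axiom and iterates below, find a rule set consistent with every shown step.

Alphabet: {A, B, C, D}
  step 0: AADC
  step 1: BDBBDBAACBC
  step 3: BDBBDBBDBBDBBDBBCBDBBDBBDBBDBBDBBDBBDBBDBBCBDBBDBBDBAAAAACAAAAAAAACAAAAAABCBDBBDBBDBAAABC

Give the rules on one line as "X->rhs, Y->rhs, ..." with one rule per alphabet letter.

  step 0 ⇒ step 1: AADC ⇒ BDB·BDB·AAC·BC
    A ↦ BDB
    C ↦ BC
    D ↦ AAC
    B ↦ AAA  (constrained at step 1)

A->BDB, B->AAA, C->BC, D->AAC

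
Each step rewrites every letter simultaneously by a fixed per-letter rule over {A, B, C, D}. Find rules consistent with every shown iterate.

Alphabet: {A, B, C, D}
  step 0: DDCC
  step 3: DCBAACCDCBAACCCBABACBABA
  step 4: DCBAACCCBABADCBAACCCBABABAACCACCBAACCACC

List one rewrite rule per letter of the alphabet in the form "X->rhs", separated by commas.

A->C, B->AC, C->BA, D->DC

  step 3 ⇒ step 4: DCBAACCDCBAACCCBABACBABA ⇒ DC·BA·AC·C·C·BA·BA·DC·BA·AC·C·C·BA·BA·BA·AC·C·AC·C·BA·AC·C·AC·C
    A ↦ C
    B ↦ AC
    C ↦ BA
    D ↦ DC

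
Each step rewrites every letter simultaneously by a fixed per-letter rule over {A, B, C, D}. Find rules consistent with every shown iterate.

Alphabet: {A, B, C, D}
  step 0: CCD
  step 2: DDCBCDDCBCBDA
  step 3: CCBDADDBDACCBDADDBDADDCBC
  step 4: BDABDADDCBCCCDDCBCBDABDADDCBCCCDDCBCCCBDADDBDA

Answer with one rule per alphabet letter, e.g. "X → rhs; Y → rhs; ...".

A->BC, B->DD, C->BDA, D->C

  step 3 ⇒ step 4: CCBDADDBDACCBDADDBDADDCBC ⇒ BDA·BDA·DD·C·BC·C·C·DD·C·BC·BDA·BDA·DD·C·BC·C·C·DD·C·BC·C·C·BDA·DD·BDA
    A ↦ BC
    B ↦ DD
    C ↦ BDA
    D ↦ C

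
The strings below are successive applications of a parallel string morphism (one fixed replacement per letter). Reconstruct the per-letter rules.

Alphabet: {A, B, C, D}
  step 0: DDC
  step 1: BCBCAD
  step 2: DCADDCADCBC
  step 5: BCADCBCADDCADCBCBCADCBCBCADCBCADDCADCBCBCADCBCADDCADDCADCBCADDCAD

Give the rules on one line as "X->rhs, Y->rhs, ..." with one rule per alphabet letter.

A->C, B->DC, C->AD, D->BC

  step 1 ⇒ step 2: BCBCAD ⇒ DC·AD·DC·AD·C·BC
    A ↦ C
    B ↦ DC
    C ↦ AD
    D ↦ BC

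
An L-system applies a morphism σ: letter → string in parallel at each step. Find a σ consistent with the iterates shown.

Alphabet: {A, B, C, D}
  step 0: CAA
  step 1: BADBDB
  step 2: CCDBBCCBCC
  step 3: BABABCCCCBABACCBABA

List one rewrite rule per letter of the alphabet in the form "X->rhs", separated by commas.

A->DB, B->CC, C->BA, D->B

  step 2 ⇒ step 3: CCDBBCCBCC ⇒ BA·BA·B·CC·CC·BA·BA·CC·BA·BA
    B ↦ CC
    C ↦ BA
    D ↦ B
  step 0 ⇒ step 1: CAA ⇒ BA·DB·DB
    A ↦ DB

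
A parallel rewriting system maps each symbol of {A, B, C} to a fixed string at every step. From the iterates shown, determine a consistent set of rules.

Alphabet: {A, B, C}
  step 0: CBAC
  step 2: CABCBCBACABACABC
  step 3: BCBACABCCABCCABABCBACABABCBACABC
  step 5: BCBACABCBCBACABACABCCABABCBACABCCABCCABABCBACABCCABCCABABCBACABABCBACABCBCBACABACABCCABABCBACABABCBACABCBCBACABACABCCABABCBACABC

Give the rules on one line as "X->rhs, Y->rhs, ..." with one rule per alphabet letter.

  step 2 ⇒ step 3: CABCBCBACABACABC ⇒ BC·BA·CA·BC·CA·BC·CA·BA·BC·BA·CA·BA·BC·BA·CA·BC
    A ↦ BA
    B ↦ CA
    C ↦ BC

A->BA, B->CA, C->BC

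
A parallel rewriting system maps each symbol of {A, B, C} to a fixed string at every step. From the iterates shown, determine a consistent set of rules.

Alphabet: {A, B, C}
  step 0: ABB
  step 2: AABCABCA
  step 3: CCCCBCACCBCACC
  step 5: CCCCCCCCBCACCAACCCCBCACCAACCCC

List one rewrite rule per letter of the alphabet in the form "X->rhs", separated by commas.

A->CC, B->BC, C->A

  step 2 ⇒ step 3: AABCABCA ⇒ CC·CC·BC·A·CC·BC·A·CC
    A ↦ CC
    B ↦ BC
    C ↦ A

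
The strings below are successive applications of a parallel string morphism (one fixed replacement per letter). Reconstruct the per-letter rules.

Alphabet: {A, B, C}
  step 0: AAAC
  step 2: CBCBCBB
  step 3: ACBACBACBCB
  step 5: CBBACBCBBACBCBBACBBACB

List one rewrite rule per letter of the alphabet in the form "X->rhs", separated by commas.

  step 2 ⇒ step 3: CBCBCBB ⇒ A·CB·A·CB·A·CB·CB
    B ↦ CB
    C ↦ A
    A ↦ B  (constrained at step 0)

A->B, B->CB, C->A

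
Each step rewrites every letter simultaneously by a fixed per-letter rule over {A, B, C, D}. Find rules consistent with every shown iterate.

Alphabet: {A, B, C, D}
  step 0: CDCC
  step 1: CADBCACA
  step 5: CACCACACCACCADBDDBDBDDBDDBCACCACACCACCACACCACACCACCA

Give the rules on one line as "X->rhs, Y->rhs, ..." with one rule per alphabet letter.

A->C, B->D, C->CA, D->DB

  step 0 ⇒ step 1: CDCC ⇒ CA·DB·CA·CA
    C ↦ CA
    D ↦ DB
    A ↦ C  (constrained at step 1)
    B ↦ D  (constrained at step 1)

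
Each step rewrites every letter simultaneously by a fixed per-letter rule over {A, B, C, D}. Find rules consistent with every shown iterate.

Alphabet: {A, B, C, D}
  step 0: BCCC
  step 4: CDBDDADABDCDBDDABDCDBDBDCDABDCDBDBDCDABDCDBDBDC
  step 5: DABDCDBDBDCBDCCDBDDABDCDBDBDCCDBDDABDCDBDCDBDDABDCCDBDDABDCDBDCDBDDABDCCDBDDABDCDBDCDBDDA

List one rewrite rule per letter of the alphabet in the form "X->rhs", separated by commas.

A->C, B->CD, C->DA, D->BD

  step 4 ⇒ step 5: CDBDDADABDCDBDDABDCDBDBDCDABDCDBDBDCDABDCDBDBDC ⇒ DA·BD·CD·BD·BD·C·BD·C·CD·BD·DA·BD·CD·BD·BD·C·CD·BD·DA·BD·CD·BD·CD·BD·DA·BD·C·CD·BD·DA·BD·CD·BD·CD·BD·DA·BD·C·CD·BD·DA·BD·CD·BD·CD·BD·DA
    A ↦ C
    B ↦ CD
    C ↦ DA
    D ↦ BD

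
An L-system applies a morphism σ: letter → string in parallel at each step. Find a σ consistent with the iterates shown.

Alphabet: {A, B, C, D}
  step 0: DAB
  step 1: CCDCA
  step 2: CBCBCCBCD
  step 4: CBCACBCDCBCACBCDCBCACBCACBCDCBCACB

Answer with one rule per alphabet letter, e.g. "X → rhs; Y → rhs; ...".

  step 1 ⇒ step 2: CCDCA ⇒ CB·CB·C·CB·CD
    A ↦ CD
    C ↦ CB
    D ↦ C
  step 0 ⇒ step 1: DAB ⇒ C·CD·CA
    B ↦ CA

A->CD, B->CA, C->CB, D->C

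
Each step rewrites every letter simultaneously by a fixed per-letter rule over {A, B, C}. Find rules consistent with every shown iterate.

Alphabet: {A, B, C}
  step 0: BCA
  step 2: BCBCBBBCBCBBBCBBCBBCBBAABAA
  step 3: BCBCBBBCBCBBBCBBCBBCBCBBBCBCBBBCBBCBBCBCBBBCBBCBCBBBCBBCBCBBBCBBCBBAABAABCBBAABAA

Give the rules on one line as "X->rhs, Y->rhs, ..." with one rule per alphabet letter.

A->BAA, B->BCB, C->CBB

  step 2 ⇒ step 3: BCBCBBBCBCBBBCBBCBBCBBAABAA ⇒ BCB·CBB·BCB·CBB·BCB·BCB·BCB·CBB·BCB·CBB·BCB·BCB·BCB·CBB·BCB·BCB·CBB·BCB·BCB·CBB·BCB·BCB·BAA·BAA·BCB·BAA·BAA
    A ↦ BAA
    B ↦ BCB
    C ↦ CBB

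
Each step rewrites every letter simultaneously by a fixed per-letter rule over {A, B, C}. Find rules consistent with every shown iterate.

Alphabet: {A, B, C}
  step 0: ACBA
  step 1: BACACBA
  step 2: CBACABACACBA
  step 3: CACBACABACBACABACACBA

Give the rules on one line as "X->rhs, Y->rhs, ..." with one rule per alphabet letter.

  step 2 ⇒ step 3: CBACABACACBA ⇒ CA·C·BA·CA·BA·C·BA·CA·BA·CA·C·BA
    A ↦ BA
    B ↦ C
    C ↦ CA

A->BA, B->C, C->CA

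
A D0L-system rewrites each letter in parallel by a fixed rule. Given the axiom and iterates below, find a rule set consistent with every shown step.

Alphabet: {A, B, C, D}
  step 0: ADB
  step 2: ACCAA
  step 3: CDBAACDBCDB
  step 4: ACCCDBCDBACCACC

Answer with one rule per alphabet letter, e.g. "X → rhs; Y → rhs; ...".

A->CDB, B->C, C->A, D->C

  step 3 ⇒ step 4: CDBAACDBCDB ⇒ A·C·C·CDB·CDB·A·C·C·A·C·C
    A ↦ CDB
    B ↦ C
    C ↦ A
    D ↦ C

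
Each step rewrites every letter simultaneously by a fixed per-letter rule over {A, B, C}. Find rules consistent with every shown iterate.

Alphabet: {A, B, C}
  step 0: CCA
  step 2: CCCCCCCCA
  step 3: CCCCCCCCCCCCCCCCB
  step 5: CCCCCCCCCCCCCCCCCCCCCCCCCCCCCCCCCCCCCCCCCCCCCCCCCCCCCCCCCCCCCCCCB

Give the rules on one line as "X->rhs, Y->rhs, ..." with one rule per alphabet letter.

  step 2 ⇒ step 3: CCCCCCCCA ⇒ CC·CC·CC·CC·CC·CC·CC·CC·B
    A ↦ B
    C ↦ CC
    B ↦ A  (constrained at step 3)

A->B, B->A, C->CC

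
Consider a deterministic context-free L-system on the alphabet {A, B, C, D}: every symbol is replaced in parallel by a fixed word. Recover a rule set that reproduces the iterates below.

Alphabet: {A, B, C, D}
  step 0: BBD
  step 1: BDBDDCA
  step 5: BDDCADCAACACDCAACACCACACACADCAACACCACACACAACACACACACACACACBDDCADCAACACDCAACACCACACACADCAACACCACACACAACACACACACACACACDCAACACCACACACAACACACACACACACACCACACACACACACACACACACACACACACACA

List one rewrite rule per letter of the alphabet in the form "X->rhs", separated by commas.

  step 0 ⇒ step 1: BBD ⇒ BD·BD·DCA
    B ↦ BD
    D ↦ DCA
    A ↦ CAC  (constrained at step 1)
    C ↦ A  (constrained at step 1)

A->CAC, B->BD, C->A, D->DCA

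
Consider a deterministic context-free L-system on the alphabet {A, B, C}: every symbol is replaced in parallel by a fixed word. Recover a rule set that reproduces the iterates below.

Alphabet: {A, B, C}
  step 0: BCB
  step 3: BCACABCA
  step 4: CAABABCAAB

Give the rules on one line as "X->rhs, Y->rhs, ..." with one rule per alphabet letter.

  step 3 ⇒ step 4: BCACABCA ⇒ CA·A·B·A·B·CA·A·B
    A ↦ B
    B ↦ CA
    C ↦ A

A->B, B->CA, C->A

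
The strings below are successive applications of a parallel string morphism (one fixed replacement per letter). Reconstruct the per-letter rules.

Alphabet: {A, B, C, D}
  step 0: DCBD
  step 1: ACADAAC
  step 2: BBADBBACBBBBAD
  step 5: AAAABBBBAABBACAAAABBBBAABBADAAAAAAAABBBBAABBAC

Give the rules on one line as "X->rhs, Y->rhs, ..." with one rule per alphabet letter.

A->BB, B->A, C->AD, D->AC

  step 1 ⇒ step 2: ACADAAC ⇒ BB·AD·BB·AC·BB·BB·AD
    A ↦ BB
    C ↦ AD
    D ↦ AC
  step 0 ⇒ step 1: DCBD ⇒ AC·AD·A·AC
    B ↦ A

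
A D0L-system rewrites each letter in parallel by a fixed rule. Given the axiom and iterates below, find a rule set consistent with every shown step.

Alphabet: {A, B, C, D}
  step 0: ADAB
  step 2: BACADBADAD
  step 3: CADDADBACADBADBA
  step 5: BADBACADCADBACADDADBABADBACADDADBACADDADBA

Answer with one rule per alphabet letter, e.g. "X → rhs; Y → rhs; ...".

  step 2 ⇒ step 3: BACADBADAD ⇒ CA·D·DA·D·BA·CA·D·BA·D·BA
    A ↦ D
    B ↦ CA
    C ↦ DA
    D ↦ BA

A->D, B->CA, C->DA, D->BA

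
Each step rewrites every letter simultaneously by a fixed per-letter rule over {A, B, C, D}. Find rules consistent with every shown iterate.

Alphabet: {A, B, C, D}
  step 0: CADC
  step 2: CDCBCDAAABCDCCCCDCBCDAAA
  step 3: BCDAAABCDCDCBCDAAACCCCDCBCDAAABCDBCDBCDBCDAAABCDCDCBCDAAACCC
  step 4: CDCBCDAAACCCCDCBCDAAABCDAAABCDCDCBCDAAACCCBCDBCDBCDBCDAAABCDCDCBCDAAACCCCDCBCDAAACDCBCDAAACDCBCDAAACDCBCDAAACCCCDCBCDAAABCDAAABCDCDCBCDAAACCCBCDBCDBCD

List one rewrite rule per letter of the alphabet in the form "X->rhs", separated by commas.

  step 3 ⇒ step 4: BCDAAABCDCDCBCDAAACCCCDCBCDAAABCDBCDBCDBCDAAABCDCDCBCDAAACCC ⇒ CDC·BCD·AAA·C·C·C·CDC·BCD·AAA·BCD·AAA·BCD·CDC·BCD·AAA·C·C·C·BCD·BCD·BCD·BCD·AAA·BCD·CDC·BCD·AAA·C·C·C·CDC·BCD·AAA·CDC·BCD·AAA·CDC·BCD·AAA·CDC·BCD·AAA·C·C·C·CDC·BCD·AAA·BCD·AAA·BCD·CDC·BCD·AAA·C·C·C·BCD·BCD·BCD
    A ↦ C
    B ↦ CDC
    C ↦ BCD
    D ↦ AAA

A->C, B->CDC, C->BCD, D->AAA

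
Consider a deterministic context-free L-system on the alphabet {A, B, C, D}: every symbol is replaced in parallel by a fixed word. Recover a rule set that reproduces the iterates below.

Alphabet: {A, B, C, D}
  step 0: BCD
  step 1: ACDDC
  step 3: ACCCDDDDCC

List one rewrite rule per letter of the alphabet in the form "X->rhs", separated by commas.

  step 0 ⇒ step 1: BCD ⇒ AC·DD·C
    B ↦ AC
    C ↦ DD
    D ↦ C
    A ↦ B  (constrained at step 1)

A->B, B->AC, C->DD, D->C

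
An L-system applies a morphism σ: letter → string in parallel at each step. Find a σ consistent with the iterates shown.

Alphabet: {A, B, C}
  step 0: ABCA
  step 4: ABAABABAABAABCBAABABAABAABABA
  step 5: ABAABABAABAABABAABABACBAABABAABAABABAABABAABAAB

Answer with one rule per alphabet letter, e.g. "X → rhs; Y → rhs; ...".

A->AB, B->A, C->CB

  step 4 ⇒ step 5: ABAABABAABAABCBAABABAABAABABA ⇒ AB·A·AB·AB·A·AB·A·AB·AB·A·AB·AB·A·CB·A·AB·AB·A·AB·A·AB·AB·A·AB·AB·A·AB·A·AB
    A ↦ AB
    B ↦ A
    C ↦ CB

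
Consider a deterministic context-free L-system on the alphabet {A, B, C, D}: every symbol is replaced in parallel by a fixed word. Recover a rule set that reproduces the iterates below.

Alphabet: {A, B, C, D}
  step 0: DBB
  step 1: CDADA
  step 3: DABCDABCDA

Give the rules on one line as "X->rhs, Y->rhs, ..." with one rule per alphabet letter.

A->DB, B->DA, C->B, D->C

  step 0 ⇒ step 1: DBB ⇒ C·DA·DA
    B ↦ DA
    D ↦ C
    A ↦ DB  (constrained at step 1)
    C ↦ B  (constrained at step 1)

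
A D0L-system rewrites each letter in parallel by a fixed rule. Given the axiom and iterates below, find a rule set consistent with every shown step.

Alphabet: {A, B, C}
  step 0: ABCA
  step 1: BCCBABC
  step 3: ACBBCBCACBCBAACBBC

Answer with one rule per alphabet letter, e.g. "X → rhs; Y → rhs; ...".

A->BC, B->CB, C->A

  step 0 ⇒ step 1: ABCA ⇒ BC·CB·A·BC
    A ↦ BC
    B ↦ CB
    C ↦ A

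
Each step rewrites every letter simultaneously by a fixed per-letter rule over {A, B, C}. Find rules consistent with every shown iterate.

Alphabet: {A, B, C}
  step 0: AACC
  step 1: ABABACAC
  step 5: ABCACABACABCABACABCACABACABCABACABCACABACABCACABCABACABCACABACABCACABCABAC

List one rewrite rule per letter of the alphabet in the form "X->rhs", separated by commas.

  step 0 ⇒ step 1: AACC ⇒ AB·AB·AC·AC
    A ↦ AB
    C ↦ AC
    B ↦ C  (constrained at step 1)

A->AB, B->C, C->AC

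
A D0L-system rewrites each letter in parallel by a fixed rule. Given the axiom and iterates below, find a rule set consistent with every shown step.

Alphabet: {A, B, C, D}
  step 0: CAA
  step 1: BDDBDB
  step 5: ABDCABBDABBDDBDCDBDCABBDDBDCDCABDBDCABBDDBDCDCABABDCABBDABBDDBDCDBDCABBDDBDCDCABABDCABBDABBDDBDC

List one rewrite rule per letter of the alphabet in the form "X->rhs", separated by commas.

A->DB, B->DC, C->BD, D->AB

  step 0 ⇒ step 1: CAA ⇒ BD·DB·DB
    A ↦ DB
    C ↦ BD
    B ↦ DC  (constrained at step 1)
    D ↦ AB  (constrained at step 1)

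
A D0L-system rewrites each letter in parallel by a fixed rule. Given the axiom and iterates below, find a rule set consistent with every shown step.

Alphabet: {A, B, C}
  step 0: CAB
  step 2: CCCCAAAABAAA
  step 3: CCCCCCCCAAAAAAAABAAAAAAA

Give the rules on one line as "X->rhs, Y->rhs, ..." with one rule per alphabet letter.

A->AA, B->BA, C->CC

  step 2 ⇒ step 3: CCCCAAAABAAA ⇒ CC·CC·CC·CC·AA·AA·AA·AA·BA·AA·AA·AA
    A ↦ AA
    B ↦ BA
    C ↦ CC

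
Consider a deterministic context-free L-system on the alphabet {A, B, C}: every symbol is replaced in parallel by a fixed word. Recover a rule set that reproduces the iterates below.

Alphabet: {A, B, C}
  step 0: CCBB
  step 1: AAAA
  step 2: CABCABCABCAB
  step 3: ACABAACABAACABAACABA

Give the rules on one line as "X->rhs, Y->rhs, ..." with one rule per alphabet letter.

A->CAB, B->A, C->A

  step 2 ⇒ step 3: CABCABCABCAB ⇒ A·CAB·A·A·CAB·A·A·CAB·A·A·CAB·A
    A ↦ CAB
    B ↦ A
    C ↦ A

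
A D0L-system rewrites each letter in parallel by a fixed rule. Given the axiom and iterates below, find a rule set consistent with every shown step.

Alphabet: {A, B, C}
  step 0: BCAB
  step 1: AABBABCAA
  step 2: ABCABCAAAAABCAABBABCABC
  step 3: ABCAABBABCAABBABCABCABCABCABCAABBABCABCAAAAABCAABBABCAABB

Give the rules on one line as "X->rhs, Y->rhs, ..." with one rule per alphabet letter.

  step 2 ⇒ step 3: ABCABCAAAAABCAABBABCABC ⇒ ABC·AA·BB·ABC·AA·BB·ABC·ABC·ABC·ABC·ABC·AA·BB·ABC·ABC·AA·AA·ABC·AA·BB·ABC·AA·BB
    A ↦ ABC
    B ↦ AA
    C ↦ BB

A->ABC, B->AA, C->BB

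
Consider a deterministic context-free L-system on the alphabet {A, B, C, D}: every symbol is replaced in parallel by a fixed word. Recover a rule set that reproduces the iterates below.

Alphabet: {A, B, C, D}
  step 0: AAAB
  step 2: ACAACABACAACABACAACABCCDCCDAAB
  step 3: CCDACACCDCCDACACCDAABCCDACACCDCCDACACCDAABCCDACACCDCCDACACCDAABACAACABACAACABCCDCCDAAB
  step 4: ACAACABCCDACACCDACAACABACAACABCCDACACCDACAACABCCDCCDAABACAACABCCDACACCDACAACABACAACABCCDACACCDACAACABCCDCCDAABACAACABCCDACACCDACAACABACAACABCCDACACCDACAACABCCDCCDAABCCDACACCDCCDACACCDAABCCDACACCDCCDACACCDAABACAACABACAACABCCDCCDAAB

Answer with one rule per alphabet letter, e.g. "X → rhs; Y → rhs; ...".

A->CCD, B->AAB, C->ACA, D->B

  step 3 ⇒ step 4: CCDACACCDCCDACACCDAABCCDACACCDCCDACACCDAABCCDACACCDCCDACACCDAABACAACABACAACABCCDCCDAAB ⇒ ACA·ACA·B·CCD·ACA·CCD·ACA·ACA·B·ACA·ACA·B·CCD·ACA·CCD·ACA·ACA·B·CCD·CCD·AAB·ACA·ACA·B·CCD·ACA·CCD·ACA·ACA·B·ACA·ACA·B·CCD·ACA·CCD·ACA·ACA·B·CCD·CCD·AAB·ACA·ACA·B·CCD·ACA·CCD·ACA·ACA·B·ACA·ACA·B·CCD·ACA·CCD·ACA·ACA·B·CCD·CCD·AAB·CCD·ACA·CCD·CCD·ACA·CCD·AAB·CCD·ACA·CCD·CCD·ACA·CCD·AAB·ACA·ACA·B·ACA·ACA·B·CCD·CCD·AAB
    A ↦ CCD
    B ↦ AAB
    C ↦ ACA
    D ↦ B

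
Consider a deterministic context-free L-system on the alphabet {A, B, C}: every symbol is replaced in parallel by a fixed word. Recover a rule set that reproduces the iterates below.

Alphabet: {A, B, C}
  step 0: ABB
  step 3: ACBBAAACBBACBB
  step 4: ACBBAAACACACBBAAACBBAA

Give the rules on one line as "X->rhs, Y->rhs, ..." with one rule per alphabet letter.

  step 3 ⇒ step 4: ACBBAAACBBACBB ⇒ AC·BB·A·A·AC·AC·AC·BB·A·A·AC·BB·A·A
    A ↦ AC
    B ↦ A
    C ↦ BB

A->AC, B->A, C->BB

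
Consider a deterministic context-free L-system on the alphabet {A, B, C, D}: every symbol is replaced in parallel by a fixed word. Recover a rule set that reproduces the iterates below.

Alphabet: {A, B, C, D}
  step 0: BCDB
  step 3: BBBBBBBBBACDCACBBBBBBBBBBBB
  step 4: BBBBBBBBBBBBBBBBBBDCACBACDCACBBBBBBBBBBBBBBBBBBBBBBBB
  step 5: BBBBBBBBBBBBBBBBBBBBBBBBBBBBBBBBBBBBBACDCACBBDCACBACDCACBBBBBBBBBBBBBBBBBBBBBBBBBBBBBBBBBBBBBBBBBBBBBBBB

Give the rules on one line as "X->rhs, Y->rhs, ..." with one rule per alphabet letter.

  step 4 ⇒ step 5: BBBBBBBBBBBBBBBBBBDCACBACDCACBBBBBBBBBBBBBBBBBBBBBBBB ⇒ BB·BB·BB·BB·BB·BB·BB·BB·BB·BB·BB·BB·BB·BB·BB·BB·BB·BB·B·AC·DC·AC·BB·DC·AC·B·AC·DC·AC·BB·BB·BB·BB·BB·BB·BB·BB·BB·BB·BB·BB·BB·BB·BB·BB·BB·BB·BB·BB·BB·BB·BB·BB
    A ↦ DC
    B ↦ BB
    C ↦ AC
    D ↦ B

A->DC, B->BB, C->AC, D->B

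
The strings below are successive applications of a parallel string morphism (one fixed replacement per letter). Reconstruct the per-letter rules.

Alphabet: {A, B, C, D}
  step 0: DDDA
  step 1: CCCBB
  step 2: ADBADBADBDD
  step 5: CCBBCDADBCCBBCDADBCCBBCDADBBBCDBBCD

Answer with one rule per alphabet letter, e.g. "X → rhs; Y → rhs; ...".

  step 1 ⇒ step 2: CCCBB ⇒ ADB·ADB·ADB·D·D
    B ↦ D
    C ↦ ADB
  step 0 ⇒ step 1: DDDA ⇒ C·C·C·BB
    A ↦ BB
  step 0 ⇒ step 1: DDDA ⇒ C·C·C·BB
    D ↦ C

A->BB, B->D, C->ADB, D->C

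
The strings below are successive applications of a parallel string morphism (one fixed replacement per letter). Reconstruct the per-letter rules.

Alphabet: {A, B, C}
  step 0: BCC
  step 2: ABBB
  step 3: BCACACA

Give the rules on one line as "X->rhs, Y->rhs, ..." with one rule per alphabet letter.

  step 2 ⇒ step 3: ABBB ⇒ B·CA·CA·CA
    A ↦ B
    B ↦ CA
    C ↦ A  (constrained at step 0)

A->B, B->CA, C->A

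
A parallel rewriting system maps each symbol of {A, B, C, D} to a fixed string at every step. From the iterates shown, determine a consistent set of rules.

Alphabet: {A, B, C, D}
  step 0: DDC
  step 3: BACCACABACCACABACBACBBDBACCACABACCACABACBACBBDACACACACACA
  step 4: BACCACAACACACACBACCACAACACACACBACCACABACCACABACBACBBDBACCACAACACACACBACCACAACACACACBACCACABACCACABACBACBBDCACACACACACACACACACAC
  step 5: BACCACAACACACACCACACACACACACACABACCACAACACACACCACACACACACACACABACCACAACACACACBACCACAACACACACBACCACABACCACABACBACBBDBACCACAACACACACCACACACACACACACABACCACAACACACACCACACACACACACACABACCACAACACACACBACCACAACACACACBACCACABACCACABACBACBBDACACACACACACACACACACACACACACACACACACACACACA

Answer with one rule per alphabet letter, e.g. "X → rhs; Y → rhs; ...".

A->C, B->BAC, C->ACA, D->BBD

  step 4 ⇒ step 5: BACCACAACACACACBACCACAACACACACBACCACABACCACABACBACBBDBACCACAACACACACBACCACAACACACACBACCACABACCACABACBACBBDCACACACACACACACACACAC ⇒ BAC·C·ACA·ACA·C·ACA·C·C·ACA·C·ACA·C·ACA·C·ACA·BAC·C·ACA·ACA·C·ACA·C·C·ACA·C·ACA·C·ACA·C·ACA·BAC·C·ACA·ACA·C·ACA·C·BAC·C·ACA·ACA·C·ACA·C·BAC·C·ACA·BAC·C·ACA·BAC·BAC·BBD·BAC·C·ACA·ACA·C·ACA·C·C·ACA·C·ACA·C·ACA·C·ACA·BAC·C·ACA·ACA·C·ACA·C·C·ACA·C·ACA·C·ACA·C·ACA·BAC·C·ACA·ACA·C·ACA·C·BAC·C·ACA·ACA·C·ACA·C·BAC·C·ACA·BAC·C·ACA·BAC·BAC·BBD·ACA·C·ACA·C·ACA·C·ACA·C·ACA·C·ACA·C·ACA·C·ACA·C·ACA·C·ACA·C·ACA
    A ↦ C
    B ↦ BAC
    C ↦ ACA
    D ↦ BBD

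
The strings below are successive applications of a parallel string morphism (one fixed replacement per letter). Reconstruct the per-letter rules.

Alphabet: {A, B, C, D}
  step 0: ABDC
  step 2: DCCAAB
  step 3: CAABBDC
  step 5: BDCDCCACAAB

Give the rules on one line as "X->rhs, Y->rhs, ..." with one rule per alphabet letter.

  step 2 ⇒ step 3: DCCAAB ⇒ C·A·A·B·B·DC
    A ↦ B
    B ↦ DC
    C ↦ A
    D ↦ C

A->B, B->DC, C->A, D->C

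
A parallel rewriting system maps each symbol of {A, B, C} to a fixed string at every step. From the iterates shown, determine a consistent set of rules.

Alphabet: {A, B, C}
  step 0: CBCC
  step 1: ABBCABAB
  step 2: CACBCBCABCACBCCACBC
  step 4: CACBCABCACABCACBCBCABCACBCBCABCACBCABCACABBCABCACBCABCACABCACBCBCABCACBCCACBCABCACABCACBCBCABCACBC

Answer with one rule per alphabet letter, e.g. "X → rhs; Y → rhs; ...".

  step 1 ⇒ step 2: ABBCABAB ⇒ CAC·BC·BC·AB·CAC·BC·CAC·BC
    A ↦ CAC
    B ↦ BC
    C ↦ AB

A->CAC, B->BC, C->AB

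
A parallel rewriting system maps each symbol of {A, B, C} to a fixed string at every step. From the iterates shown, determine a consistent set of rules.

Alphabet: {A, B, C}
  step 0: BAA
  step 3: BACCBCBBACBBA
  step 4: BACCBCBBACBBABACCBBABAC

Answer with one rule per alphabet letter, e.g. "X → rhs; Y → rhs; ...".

  step 3 ⇒ step 4: BACCBCBBACBBA ⇒ BA·C·CB·CB·BA·CB·BA·BA·C·CB·BA·BA·C
    A ↦ C
    B ↦ BA
    C ↦ CB

A->C, B->BA, C->CB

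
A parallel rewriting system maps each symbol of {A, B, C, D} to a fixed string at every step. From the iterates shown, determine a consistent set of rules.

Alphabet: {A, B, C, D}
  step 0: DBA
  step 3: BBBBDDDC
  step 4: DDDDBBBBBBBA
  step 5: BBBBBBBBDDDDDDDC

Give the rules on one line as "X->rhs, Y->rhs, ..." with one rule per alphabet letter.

  step 4 ⇒ step 5: DDDDBBBBBBBA ⇒ BB·BB·BB·BB·D·D·D·D·D·D·D·C
    A ↦ C
    B ↦ D
    D ↦ BB
  step 3 ⇒ step 4: BBBBDDDC ⇒ D·D·D·D·BB·BB·BB·BA
    C ↦ BA

A->C, B->D, C->BA, D->BB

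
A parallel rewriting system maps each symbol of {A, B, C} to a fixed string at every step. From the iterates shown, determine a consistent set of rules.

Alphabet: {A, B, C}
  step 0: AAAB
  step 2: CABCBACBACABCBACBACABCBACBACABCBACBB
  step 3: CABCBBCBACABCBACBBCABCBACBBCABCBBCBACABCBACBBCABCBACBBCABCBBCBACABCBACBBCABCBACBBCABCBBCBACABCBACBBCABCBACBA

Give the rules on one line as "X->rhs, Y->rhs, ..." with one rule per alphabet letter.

  step 2 ⇒ step 3: CABCBACBACABCBACBACABCBACBACABCBACBB ⇒ CAB·CBB·CBA·CAB·CBA·CBB·CAB·CBA·CBB·CAB·CBB·CBA·CAB·CBA·CBB·CAB·CBA·CBB·CAB·CBB·CBA·CAB·CBA·CBB·CAB·CBA·CBB·CAB·CBB·CBA·CAB·CBA·CBB·CAB·CBA·CBA
    A ↦ CBB
    B ↦ CBA
    C ↦ CAB

A->CBB, B->CBA, C->CAB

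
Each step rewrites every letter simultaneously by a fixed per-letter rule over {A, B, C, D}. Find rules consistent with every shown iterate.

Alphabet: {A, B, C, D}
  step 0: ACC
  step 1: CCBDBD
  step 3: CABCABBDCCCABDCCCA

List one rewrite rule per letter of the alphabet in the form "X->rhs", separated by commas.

  step 0 ⇒ step 1: ACC ⇒ CC·BD·BD
    A ↦ CC
    C ↦ BD
    B ↦ CA  (constrained at step 1)
    D ↦ B  (constrained at step 1)

A->CC, B->CA, C->BD, D->B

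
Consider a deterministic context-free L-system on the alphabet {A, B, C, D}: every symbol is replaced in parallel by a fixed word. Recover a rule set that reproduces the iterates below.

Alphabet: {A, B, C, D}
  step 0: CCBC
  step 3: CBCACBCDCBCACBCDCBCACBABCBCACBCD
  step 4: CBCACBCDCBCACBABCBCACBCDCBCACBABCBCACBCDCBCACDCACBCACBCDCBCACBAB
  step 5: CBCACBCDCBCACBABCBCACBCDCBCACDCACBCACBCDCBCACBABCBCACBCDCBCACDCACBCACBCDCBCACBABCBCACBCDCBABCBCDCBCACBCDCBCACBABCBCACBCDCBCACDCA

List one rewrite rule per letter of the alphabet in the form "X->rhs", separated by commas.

A->CD, B->CA, C->CB, D->AB

  step 4 ⇒ step 5: CBCACBCDCBCACBABCBCACBCDCBCACBABCBCACBCDCBCACDCACBCACBCDCBCACBAB ⇒ CB·CA·CB·CD·CB·CA·CB·AB·CB·CA·CB·CD·CB·CA·CD·CA·CB·CA·CB·CD·CB·CA·CB·AB·CB·CA·CB·CD·CB·CA·CD·CA·CB·CA·CB·CD·CB·CA·CB·AB·CB·CA·CB·CD·CB·AB·CB·CD·CB·CA·CB·CD·CB·CA·CB·AB·CB·CA·CB·CD·CB·CA·CD·CA
    A ↦ CD
    B ↦ CA
    C ↦ CB
    D ↦ AB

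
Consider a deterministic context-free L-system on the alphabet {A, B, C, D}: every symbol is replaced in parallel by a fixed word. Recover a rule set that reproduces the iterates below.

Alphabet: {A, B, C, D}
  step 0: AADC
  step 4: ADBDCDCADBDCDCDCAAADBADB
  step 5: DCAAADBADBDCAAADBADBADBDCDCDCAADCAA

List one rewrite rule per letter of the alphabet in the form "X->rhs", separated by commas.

A->DC, B->A, C->DB, D->A

  step 4 ⇒ step 5: ADBDCDCADBDCDCDCAAADBADB ⇒ DC·A·A·A·DB·A·DB·DC·A·A·A·DB·A·DB·A·DB·DC·DC·DC·A·A·DC·A·A
    A ↦ DC
    B ↦ A
    C ↦ DB
    D ↦ A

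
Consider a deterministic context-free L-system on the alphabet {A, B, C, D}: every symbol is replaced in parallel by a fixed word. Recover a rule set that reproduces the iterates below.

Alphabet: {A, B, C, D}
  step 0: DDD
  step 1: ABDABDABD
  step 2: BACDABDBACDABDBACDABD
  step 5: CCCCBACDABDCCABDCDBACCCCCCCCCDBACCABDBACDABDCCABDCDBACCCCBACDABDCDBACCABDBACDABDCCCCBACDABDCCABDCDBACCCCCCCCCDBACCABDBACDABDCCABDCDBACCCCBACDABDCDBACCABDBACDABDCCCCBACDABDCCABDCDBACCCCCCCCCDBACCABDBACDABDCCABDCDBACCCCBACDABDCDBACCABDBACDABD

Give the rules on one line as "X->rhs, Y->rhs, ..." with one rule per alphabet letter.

A->BA, B->CD, C->CC, D->ABD

  step 1 ⇒ step 2: ABDABDABD ⇒ BA·CD·ABD·BA·CD·ABD·BA·CD·ABD
    A ↦ BA
    B ↦ CD
    D ↦ ABD
    C ↦ CC  (constrained at step 2)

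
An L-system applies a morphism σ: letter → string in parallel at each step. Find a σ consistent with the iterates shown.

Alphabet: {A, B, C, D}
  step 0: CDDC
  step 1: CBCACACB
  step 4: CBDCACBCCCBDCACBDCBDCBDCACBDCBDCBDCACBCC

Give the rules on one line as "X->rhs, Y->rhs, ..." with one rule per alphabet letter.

  step 0 ⇒ step 1: CDDC ⇒ CB·CA·CA·CB
    C ↦ CB
    D ↦ CA
    A ↦ CC  (constrained at step 1)
    B ↦ D  (constrained at step 1)

A->CC, B->D, C->CB, D->CA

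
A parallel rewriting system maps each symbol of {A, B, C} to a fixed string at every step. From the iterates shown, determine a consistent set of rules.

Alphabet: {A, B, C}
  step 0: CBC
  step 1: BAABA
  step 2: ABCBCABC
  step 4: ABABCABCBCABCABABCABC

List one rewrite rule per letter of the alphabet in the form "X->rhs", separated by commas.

A->BC, B->A, C->BA

  step 1 ⇒ step 2: BAABA ⇒ A·BC·BC·A·BC
    A ↦ BC
    B ↦ A
  step 0 ⇒ step 1: CBC ⇒ BA·A·BA
    C ↦ BA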